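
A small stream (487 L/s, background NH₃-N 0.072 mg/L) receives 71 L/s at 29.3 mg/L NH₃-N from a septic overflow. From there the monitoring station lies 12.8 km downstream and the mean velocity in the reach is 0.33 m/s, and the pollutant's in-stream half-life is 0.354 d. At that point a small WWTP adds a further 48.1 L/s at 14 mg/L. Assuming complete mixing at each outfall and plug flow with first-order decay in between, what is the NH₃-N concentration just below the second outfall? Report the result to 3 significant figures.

2.56 mg/L

After mixing, C = (487.0·0.07200 + 71.00·29.30) / 558.0 = 2115/558.0 = 3.791 mg/L; combined flow 558.0 L/s.
Travel time t = 12.8·1000 / 0.33 = 38790 s = 10.77 h.
Half-life 0.354 d → k = ln 2 / 0.354 = 1.958 d⁻¹.
After decay, C = 3.791 × e^(−kt) = 3.791 × 0.4152 = 1.574 mg/L.
At the second outfall, C = (558.0·1.574 + 48.10·14.00) / (558.0 + 48.10) = 2.560 mg/L.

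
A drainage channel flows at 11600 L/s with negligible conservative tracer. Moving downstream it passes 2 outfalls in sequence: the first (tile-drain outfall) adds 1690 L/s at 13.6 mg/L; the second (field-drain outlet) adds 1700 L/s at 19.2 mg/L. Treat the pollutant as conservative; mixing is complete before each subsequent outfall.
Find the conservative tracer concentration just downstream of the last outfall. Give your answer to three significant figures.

3.71 mg/L

Below outfall 1: Q → 13290 L/s, C = (11600·0 + 1690·13.60)/13290 = 1.729 mg/L.
Below outfall 2: Q → 14990 L/s, C = (13290·1.729 + 1700·19.20)/14990 = 3.711 mg/L.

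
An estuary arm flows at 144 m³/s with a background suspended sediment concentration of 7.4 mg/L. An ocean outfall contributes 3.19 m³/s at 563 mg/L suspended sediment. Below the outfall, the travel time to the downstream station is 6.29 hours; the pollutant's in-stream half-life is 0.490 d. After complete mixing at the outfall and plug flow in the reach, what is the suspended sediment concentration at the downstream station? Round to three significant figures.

13.4 mg/L

Mass balance: C = (144.0·7.400 + 3.190·563.0) / 147.2 = 2862/147.2 = 19.44 mg/L.
Half-life 0.490 d → k = ln 2 / 0.490 = 1.415 d⁻¹.
After decay, C = 19.44 × e^(−kt) = 19.44 × 0.6902 = 13.42 mg/L.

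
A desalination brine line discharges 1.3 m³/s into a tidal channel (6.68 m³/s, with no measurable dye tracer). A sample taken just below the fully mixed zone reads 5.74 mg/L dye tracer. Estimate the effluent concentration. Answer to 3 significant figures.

35.2 mg/L

Mass balance: 6.680·0 + 1.300·Cₑ = 7.980·5.740
→ Cₑ = (7.980·5.740 − 6.680·0) / 1.300 = 35.23 mg/L.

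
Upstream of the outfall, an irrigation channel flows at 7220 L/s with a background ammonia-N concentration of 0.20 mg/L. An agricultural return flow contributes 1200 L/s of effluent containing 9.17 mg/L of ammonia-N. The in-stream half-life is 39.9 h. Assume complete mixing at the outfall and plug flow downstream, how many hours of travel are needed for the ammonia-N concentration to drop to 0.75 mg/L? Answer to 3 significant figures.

39.1 h

Conservation of mass: C = (7220·0.2000 + 1200·9.170) / 8420 = 12450/8420 = 1.478 mg/L.
Half-life 39.9 h → k = ln 2 / 39.9 = 0.01737 h⁻¹ = 0.4169 d⁻¹.
1.478·exp(−k·t) = 0.75 → t = ln(1.478/0.75)/k = 140600 s = 39.06 h.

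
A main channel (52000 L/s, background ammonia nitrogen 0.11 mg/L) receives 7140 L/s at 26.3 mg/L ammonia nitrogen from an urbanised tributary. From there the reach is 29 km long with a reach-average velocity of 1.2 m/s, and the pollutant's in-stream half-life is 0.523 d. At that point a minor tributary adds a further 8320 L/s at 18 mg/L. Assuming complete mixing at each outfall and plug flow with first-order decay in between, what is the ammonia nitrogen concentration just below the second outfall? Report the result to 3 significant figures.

4.20 mg/L

After mixing, C = (52000·0.1100 + 7140·26.30) / 59140 = 193500/59140 = 3.272 mg/L; combined flow 59140 L/s.
Travel time t = 29·1000 / 1.2 = 24170 s = 6.713 h.
Half-life 0.523 d → k = ln 2 / 0.523 = 1.325 d⁻¹.
Decay over the reach: 3.272·exp(−kt) = 3.272·0.6902 = 2.258 mg/L.
Second outfall: C = (59140·2.258 + 8320·18.00)/67460 = 4.200 mg/L.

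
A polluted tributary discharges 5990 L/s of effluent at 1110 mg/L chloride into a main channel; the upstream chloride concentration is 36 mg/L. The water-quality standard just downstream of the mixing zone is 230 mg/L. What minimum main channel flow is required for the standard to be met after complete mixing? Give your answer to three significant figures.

27200 L/s

Set C_mix = 230: (Q·36.00 + 5990·1110) / (Q + 5990) = 230
→ Q = 5990·(1110 − 230)/(230 − 36.00) = 27170 L/s.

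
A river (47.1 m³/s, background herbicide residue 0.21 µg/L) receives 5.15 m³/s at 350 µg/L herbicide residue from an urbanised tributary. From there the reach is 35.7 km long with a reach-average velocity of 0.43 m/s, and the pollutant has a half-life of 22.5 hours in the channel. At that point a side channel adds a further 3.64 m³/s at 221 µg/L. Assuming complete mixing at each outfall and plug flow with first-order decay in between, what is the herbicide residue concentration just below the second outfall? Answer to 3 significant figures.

30.3 µg/L

Flow-weighted average: C = (47.10·0.2100 + 5.150·350.0) / 52.25 = 1812/52.25 = 34.69 µg/L; combined flow 52.25 m³/s.
Travel time t = 35.7·1000 / 0.43 = 83020 s = 23.06 h.
Half-life 22.5 h → k = ln 2 / 22.5 = 0.03081 h⁻¹ = 0.7394 d⁻¹.
First-order decay: C = 34.69·exp(−k·t) = 34.69·0.4914 = 17.05 µg/L.
At the second outfall, C = (52.25·17.05 + 3.640·221.0) / (52.25 + 3.640) = 30.33 µg/L.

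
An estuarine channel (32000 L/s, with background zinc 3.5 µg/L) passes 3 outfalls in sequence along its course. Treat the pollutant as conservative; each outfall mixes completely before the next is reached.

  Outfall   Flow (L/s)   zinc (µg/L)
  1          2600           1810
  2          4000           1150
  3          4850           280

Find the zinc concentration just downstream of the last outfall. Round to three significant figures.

After outfall 1: Q = 32000 + 2600 = 34600 L/s; C = (32000·3.500 + 2600·1810)/34600 = 139.2 µg/L.
After outfall 2: Q = 34600 + 4000 = 38600 L/s; C = (34600·139.2 + 4000·1150)/38600 = 244.0 µg/L.
After outfall 3: Q = 38600 + 4850 = 43450 L/s; C = (38600·244.0 + 4850·280.0)/43450 = 248.0 µg/L.

248 µg/L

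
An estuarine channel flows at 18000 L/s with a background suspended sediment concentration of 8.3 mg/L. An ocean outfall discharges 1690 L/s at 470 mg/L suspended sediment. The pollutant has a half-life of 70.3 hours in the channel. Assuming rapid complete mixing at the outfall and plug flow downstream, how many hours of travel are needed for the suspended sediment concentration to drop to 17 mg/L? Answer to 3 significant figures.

Mixed concentration C = ΣQC/ΣQ = (18000·8.300 + 1690·470.0) / 19690 = 943700/19690 = 47.93 mg/L.
Half-life 70.3 h → k = ln 2 / 70.3 = 0.009860 h⁻¹ = 0.2366 d⁻¹.
47.93·exp(−k·t) = 17 → t = ln(47.93/17)/k = 378400 s = 105.1 h.

105 h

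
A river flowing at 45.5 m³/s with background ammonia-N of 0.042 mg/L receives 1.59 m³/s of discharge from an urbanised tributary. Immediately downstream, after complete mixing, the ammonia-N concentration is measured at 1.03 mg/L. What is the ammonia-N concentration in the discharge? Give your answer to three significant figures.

29.3 mg/L

Mass balance: 45.50·0.04200 + 1.590·Cₑ = 47.09·1.030
→ Cₑ = (47.09·1.030 − 45.50·0.04200) / 1.590 = 29.30 mg/L.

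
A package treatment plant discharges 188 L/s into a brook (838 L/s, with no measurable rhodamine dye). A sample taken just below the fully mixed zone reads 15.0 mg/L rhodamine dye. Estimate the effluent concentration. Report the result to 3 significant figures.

Mass balance: 838.0·0 + 188.0·Cₑ = 1026·15.00
→ Cₑ = (1026·15.00 − 838.0·0) / 188.0 = 81.86 mg/L.

81.9 mg/L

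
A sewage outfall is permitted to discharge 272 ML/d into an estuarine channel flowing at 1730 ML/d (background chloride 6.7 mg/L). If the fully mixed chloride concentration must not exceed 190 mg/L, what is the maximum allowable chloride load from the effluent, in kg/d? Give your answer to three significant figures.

Mass balance at the limit: 1730·6.700 + 272.0·Cₑ = 2002·190 → Cₑ = 1356 mg/L.
272.0 ML/d = 3.148 m³/s. Load = 3.148 m³/s × 1356 g/m³ × 86 400 s/d = 368800 kg/d.

369000 kg/d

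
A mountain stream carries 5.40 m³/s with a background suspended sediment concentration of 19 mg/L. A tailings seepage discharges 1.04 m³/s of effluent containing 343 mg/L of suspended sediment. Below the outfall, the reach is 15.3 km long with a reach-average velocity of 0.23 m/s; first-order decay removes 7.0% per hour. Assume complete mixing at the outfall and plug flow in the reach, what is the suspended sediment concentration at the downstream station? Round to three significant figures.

After mixing, C = (5.400·19.00 + 1.040·343.0) / 6.440 = 459.3/6.440 = 71.32 mg/L.
Travel time t = 15.3·1000 / 0.23 = 66520 s = 18.48 h.
7.0%/h lost → k = −ln(1 − 0.07) = 0.07257 h⁻¹.
Decay over the reach: 71.32·exp(−kt) = 71.32·0.2616 = 18.66 mg/L.

18.7 mg/L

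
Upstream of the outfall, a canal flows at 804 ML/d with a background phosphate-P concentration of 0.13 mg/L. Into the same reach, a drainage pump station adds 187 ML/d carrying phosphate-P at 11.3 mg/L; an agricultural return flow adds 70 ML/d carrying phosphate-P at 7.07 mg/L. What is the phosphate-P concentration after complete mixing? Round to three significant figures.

2.56 mg/L

Flow-weighted average: C = (804.0·0.1300 + 187.0·11.30 + 70.00·7.070) / 1061 = 2713/1061 = 2.557 mg/L.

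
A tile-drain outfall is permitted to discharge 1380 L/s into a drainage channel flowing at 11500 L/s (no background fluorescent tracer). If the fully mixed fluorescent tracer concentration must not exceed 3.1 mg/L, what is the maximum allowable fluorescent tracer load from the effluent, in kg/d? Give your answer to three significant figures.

3450 kg/d

Mass balance at the limit: 11500·0 + 1380·Cₑ = 12880·3.1 → Cₑ = 28.93 mg/L.
1380 L/s = 1.380 m³/s. Load = 1.380 m³/s × 28.93 g/m³ × 86 400 s/d = 3450 kg/d.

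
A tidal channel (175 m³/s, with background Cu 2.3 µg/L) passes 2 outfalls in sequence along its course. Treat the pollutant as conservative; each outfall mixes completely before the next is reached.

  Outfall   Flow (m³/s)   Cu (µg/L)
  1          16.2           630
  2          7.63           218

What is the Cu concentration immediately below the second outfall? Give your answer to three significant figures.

61.7 µg/L

Below outfall 1: Q → 191.2 m³/s, C = (175.0·2.300 + 16.20·630.0)/191.2 = 55.48 µg/L.
Below outfall 2: Q → 198.8 m³/s, C = (191.2·55.48 + 7.630·218.0)/198.8 = 61.72 µg/L.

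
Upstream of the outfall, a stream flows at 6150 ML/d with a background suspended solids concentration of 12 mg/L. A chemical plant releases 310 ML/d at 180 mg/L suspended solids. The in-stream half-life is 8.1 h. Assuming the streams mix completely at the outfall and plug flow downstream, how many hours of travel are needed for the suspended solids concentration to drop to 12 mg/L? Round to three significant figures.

After mixing, C = (6150·12.00 + 310.0·180.0) / 6460 = 129600/6460 = 20.06 mg/L.
Half-life 8.1 h → k = ln 2 / 8.1 = 0.08557 h⁻¹ = 2.054 d⁻¹.
20.06·exp(−k·t) = 12 → t = ln(20.06/12)/k = 21620 s = 6.006 h.

6.01 h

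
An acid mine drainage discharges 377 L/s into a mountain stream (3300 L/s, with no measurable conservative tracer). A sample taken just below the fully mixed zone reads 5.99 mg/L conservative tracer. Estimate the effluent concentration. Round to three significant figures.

Mass balance: 3300·0 + 377.0·Cₑ = 3677·5.990
→ Cₑ = (3677·5.990 − 3300·0) / 377.0 = 58.42 mg/L.

58.4 mg/L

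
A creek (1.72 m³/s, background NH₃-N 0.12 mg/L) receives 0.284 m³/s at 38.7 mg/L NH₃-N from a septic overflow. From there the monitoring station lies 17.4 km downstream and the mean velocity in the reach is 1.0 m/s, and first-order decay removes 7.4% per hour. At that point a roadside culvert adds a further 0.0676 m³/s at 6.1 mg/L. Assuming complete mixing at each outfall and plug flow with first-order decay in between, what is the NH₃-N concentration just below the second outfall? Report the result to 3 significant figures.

3.93 mg/L

Flow-weighted average: C = (1.720·0.1200 + 0.2840·38.70) / 2.004 = 11.20/2.004 = 5.587 mg/L; combined flow 2.004 m³/s.
Travel time t = 17.4·1000 / 1.0 = 17400 s = 4.833 h.
7.4%/h lost → k = −ln(1 − 0.074) = 0.07688 h⁻¹.
First-order decay: C = 5.587·exp(−k·t) = 5.587·0.6896 = 3.853 mg/L.
Second outfall: C = (2.004·3.853 + 0.06760·6.100)/2.072 = 3.927 mg/L.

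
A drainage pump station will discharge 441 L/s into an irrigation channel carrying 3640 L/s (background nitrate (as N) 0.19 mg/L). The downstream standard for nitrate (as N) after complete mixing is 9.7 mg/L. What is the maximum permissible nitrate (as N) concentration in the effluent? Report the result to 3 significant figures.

At the limit, (Qr·Cr + Qe·Cₑ)/(Qr + Qe) = 9.7:
Cₑ = (4081·9.7 − 3640·0.1900) / 441.0 = 88.20 mg/L.

88.2 mg/L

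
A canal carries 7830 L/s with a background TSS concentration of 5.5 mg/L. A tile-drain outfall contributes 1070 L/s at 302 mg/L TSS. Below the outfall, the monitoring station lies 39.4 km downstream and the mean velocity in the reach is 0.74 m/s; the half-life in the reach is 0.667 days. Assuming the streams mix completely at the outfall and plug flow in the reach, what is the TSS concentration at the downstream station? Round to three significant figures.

21.7 mg/L

After mixing, C = (7830·5.500 + 1070·302.0) / 8900 = 366200/8900 = 41.15 mg/L.
Travel time t = 39.4·1000 / 0.74 = 53240 s = 14.79 h.
Half-life 0.667 d → k = ln 2 / 0.667 = 1.039 d⁻¹.
First-order decay: C = 41.15·exp(−k·t) = 41.15·0.5271 = 21.69 mg/L.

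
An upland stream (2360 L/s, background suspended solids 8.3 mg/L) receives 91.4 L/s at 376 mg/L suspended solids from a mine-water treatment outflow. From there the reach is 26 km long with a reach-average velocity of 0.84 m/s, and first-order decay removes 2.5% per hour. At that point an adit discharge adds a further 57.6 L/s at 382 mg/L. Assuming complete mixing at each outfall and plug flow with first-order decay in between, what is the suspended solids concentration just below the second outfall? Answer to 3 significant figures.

Flow-weighted average: C = (2360·8.300 + 91.40·376.0) / 2451 = 53950/2451 = 22.01 mg/L; combined flow 2451 L/s.
Travel time t = 26·1000 / 0.84 = 30950 s = 8.598 h.
2.5%/h lost → k = −ln(1 − 0.025) = 0.02532 h⁻¹.
Decay over the reach: 22.01·exp(−kt) = 22.01·0.8044 = 17.70 mg/L.
At the second outfall, C = (2451·17.70 + 57.60·382.0) / (2451 + 57.60) = 26.07 mg/L.

26.1 mg/L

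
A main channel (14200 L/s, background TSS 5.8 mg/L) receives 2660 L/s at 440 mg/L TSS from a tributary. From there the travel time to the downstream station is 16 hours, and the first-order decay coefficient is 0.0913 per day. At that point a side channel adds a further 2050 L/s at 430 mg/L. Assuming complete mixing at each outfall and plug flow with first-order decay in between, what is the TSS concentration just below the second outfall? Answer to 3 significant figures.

109 mg/L

Mass balance: C = (14200·5.800 + 2660·440.0) / 16860 = 1253000/16860 = 74.30 mg/L; combined flow 16860 L/s.
Applying C = C₀e^(−kt): 74.30 × 0.9409 = 69.92 mg/L.
Second outfall: C = (16860·69.92 + 2050·430.0)/18910 = 109.0 mg/L.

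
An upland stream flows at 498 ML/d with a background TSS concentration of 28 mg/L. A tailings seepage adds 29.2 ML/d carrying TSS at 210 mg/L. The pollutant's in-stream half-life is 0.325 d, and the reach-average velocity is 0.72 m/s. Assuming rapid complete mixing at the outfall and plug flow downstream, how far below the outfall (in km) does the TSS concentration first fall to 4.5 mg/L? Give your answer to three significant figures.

62.3 km

After mixing, C = (498.0·28.00 + 29.20·210.0) / 527.2 = 20080/527.2 = 38.08 mg/L.
Half-life 0.325 d → k = ln 2 / 0.325 = 2.133 d⁻¹.
Set 38.08·exp(−k·t) = 4.5 → t = ln(38.08/4.5)/k = 86520 s = 24.03 h.
Distance = v·t = 0.72·86520 = 62290 m = 62.29 km.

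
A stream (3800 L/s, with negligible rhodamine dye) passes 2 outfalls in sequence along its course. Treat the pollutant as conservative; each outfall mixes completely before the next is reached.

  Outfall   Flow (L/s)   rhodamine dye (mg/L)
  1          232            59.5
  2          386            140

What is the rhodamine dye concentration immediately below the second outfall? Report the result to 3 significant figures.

15.4 mg/L

After outfall 1: Q = 3800 + 232.0 = 4032 L/s; C = (3800·0 + 232.0·59.50)/4032 = 3.424 mg/L.
After outfall 2: Q = 4032 + 386.0 = 4418 L/s; C = (4032·3.424 + 386.0·140.0)/4418 = 15.36 mg/L.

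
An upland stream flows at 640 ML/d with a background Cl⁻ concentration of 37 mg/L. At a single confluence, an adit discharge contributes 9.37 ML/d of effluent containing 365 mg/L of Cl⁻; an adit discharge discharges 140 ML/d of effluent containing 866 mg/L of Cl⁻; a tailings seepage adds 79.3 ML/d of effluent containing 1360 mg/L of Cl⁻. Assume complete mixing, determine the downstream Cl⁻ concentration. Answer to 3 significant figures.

Mixed concentration C = ΣQC/ΣQ = (640.0·37.00 + 9.370·365.0 + 140.0·866.0 + 79.30·1360) / 868.7 = 256200/868.7 = 294.9 mg/L.

295 mg/L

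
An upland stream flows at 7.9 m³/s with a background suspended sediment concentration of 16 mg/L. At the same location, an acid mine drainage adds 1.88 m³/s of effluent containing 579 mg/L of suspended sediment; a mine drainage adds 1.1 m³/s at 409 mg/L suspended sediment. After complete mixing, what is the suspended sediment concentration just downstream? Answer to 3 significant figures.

153 mg/L

Mixed concentration C = ΣQC/ΣQ = (7.900·16.00 + 1.880·579.0 + 1.100·409.0) / 10.88 = 1665/10.88 = 153.0 mg/L.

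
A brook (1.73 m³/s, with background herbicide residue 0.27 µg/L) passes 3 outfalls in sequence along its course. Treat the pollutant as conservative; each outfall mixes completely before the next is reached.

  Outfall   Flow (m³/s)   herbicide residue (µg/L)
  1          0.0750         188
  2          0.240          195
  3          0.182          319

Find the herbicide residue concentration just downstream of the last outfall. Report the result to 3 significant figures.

53.6 µg/L

Below outfall 1: Q → 1.805 m³/s, C = (1.730·0.2700 + 0.07500·188.0)/1.805 = 8.070 µg/L.
Below outfall 2: Q → 2.045 m³/s, C = (1.805·8.070 + 0.2400·195.0)/2.045 = 30.01 µg/L.
Below outfall 3: Q → 2.227 m³/s, C = (2.045·30.01 + 0.1820·319.0)/2.227 = 53.63 µg/L.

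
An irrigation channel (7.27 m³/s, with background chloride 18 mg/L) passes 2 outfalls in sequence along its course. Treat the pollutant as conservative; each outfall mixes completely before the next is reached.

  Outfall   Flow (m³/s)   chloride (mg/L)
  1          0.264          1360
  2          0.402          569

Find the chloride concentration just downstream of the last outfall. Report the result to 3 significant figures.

90.6 mg/L

Below outfall 1: Q → 7.534 m³/s, C = (7.270·18.00 + 0.2640·1360)/7.534 = 65.03 mg/L.
Below outfall 2: Q → 7.936 m³/s, C = (7.534·65.03 + 0.4020·569.0)/7.936 = 90.55 mg/L.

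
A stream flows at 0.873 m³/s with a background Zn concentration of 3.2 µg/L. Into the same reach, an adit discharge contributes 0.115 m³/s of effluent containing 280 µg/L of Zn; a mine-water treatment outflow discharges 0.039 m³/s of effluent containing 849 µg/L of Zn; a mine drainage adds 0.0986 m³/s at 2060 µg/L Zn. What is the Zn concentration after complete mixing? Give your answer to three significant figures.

241 µg/L

Conservation of mass: C = (0.8730·3.200 + 0.1150·280.0 + 0.03900·849.0 + 0.09860·2060) / 1.126 = 271.2/1.126 = 241.0 µg/L.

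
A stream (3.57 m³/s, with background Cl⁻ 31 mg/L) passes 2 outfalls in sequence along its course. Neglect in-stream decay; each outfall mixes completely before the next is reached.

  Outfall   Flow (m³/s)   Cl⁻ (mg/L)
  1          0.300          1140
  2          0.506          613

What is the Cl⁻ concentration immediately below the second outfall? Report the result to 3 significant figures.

174 mg/L

Outfall 1: combined Q = 3.870 m³/s; C = (3.570·31.00 + 0.3000·1140)/3.870 = 117.0 mg/L.
Outfall 2: combined Q = 4.376 m³/s; C = (3.870·117.0 + 0.5060·613.0)/4.376 = 174.3 mg/L.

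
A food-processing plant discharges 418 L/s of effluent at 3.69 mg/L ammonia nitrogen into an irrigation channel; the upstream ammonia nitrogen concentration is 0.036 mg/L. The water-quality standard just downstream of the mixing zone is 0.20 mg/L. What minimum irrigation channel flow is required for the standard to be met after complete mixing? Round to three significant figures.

Set C_mix = 0.20: (Q·0.03600 + 418.0·3.690) / (Q + 418.0) = 0.20
→ Q = 418.0·(3.690 − 0.20)/(0.20 − 0.03600) = 8895 L/s.

8900 L/s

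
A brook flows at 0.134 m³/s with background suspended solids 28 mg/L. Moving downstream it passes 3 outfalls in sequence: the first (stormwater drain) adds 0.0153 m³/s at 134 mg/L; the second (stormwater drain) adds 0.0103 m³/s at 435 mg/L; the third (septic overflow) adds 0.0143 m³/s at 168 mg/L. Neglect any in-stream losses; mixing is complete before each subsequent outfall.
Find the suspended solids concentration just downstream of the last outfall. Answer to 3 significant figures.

72.9 mg/L

Outfall 1: combined Q = 0.1493 m³/s; C = (0.1340·28.00 + 0.01530·134.0)/0.1493 = 38.86 mg/L.
Outfall 2: combined Q = 0.1596 m³/s; C = (0.1493·38.86 + 0.01030·435.0)/0.1596 = 64.43 mg/L.
Outfall 3: combined Q = 0.1739 m³/s; C = (0.1596·64.43 + 0.01430·168.0)/0.1739 = 72.94 mg/L.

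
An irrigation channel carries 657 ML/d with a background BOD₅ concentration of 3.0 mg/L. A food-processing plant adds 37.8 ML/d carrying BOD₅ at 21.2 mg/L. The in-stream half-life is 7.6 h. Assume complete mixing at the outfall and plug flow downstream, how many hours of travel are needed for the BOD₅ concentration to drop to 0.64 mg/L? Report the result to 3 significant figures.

After mixing, C = (657.0·3.000 + 37.80·21.20) / 694.8 = 2772/694.8 = 3.990 mg/L.
Half-life 7.6 h → k = ln 2 / 7.6 = 0.09120 h⁻¹ = 2.189 d⁻¹.
3.990·exp(−k·t) = 0.64 → t = ln(3.990/0.64)/k = 72240 s = 20.07 h.

20.1 h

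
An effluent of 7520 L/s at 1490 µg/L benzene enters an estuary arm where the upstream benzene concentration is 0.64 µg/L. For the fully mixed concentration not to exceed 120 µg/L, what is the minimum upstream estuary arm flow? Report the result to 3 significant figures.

86300 L/s

Set C_mix = 120: (Q·0.6400 + 7520·1490) / (Q + 7520) = 120
→ Q = 7520·(1490 − 120)/(120 − 0.6400) = 86310 L/s.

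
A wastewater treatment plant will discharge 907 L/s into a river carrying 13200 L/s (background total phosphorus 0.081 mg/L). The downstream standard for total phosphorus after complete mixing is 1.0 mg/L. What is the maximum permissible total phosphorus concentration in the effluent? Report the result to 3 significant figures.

14.4 mg/L

At the limit, (Qr·Cr + Qe·Cₑ)/(Qr + Qe) = 1.0:
Cₑ = (14110·1.0 − 13200·0.08100) / 907.0 = 14.37 mg/L.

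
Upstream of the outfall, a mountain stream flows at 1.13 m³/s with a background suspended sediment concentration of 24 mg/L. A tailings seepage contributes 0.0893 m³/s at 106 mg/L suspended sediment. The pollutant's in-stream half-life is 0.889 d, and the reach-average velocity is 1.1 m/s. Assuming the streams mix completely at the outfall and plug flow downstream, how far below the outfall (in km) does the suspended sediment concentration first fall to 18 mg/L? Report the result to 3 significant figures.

62.3 km

Mass balance: C = (1.130·24.00 + 0.08930·106.0) / 1.219 = 36.59/1.219 = 30.01 mg/L.
Half-life 0.889 d → k = ln 2 / 0.889 = 0.7797 d⁻¹.
Set 30.01·exp(−k·t) = 18 → t = ln(30.01/18)/k = 56630 s = 15.73 h.
Distance = v·t = 1.1·56630 = 62290 m = 62.29 km.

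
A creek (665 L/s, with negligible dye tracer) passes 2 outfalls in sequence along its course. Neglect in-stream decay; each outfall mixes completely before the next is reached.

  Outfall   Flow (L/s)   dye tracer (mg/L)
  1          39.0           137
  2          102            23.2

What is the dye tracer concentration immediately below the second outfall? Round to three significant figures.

Outfall 1: combined Q = 704.0 L/s; C = (665.0·0 + 39.00·137.0)/704.0 = 7.589 mg/L.
Outfall 2: combined Q = 806.0 L/s; C = (704.0·7.589 + 102.0·23.20)/806.0 = 9.565 mg/L.

9.57 mg/L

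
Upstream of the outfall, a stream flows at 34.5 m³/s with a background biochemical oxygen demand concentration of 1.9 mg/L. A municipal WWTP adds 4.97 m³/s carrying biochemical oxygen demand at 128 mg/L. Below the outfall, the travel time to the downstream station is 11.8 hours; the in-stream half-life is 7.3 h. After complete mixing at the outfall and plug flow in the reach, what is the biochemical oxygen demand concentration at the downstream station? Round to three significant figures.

5.80 mg/L

Flow-weighted average: C = (34.50·1.900 + 4.970·128.0) / 39.47 = 701.7/39.47 = 17.78 mg/L.
Half-life 7.3 h → k = ln 2 / 7.3 = 0.09495 h⁻¹ = 2.279 d⁻¹.
Decay over the reach: 17.78·exp(−kt) = 17.78·0.3261 = 5.798 mg/L.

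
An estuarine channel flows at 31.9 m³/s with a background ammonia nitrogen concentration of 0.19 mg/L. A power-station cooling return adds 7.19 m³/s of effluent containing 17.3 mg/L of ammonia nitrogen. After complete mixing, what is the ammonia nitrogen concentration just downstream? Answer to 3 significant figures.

After mixing, C = (31.90·0.1900 + 7.190·17.30) / 39.09 = 130.4/39.09 = 3.337 mg/L.

3.34 mg/L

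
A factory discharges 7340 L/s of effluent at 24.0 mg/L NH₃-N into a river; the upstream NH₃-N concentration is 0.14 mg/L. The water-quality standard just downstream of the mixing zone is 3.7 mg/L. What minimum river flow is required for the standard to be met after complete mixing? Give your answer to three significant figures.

Set C_mix = 3.7: (Q·0.1400 + 7340·24.00) / (Q + 7340) = 3.7
→ Q = 7340·(24.00 − 3.7)/(3.7 − 0.1400) = 41850 L/s.

41900 L/s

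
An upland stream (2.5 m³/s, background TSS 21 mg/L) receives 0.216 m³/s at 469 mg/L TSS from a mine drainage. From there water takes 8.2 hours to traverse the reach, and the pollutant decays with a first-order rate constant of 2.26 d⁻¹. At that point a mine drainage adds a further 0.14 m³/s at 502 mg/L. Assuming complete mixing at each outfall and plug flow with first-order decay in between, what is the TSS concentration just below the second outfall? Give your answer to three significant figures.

Conservation of mass: C = (2.500·21.00 + 0.2160·469.0) / 2.716 = 153.8/2.716 = 56.63 mg/L; combined flow 2.716 m³/s.
Applying C = C₀e^(−kt): 56.63 × 0.4620 = 26.16 mg/L.
Second outfall: C = (2.716·26.16 + 0.1400·502.0)/2.856 = 49.49 mg/L.

49.5 mg/L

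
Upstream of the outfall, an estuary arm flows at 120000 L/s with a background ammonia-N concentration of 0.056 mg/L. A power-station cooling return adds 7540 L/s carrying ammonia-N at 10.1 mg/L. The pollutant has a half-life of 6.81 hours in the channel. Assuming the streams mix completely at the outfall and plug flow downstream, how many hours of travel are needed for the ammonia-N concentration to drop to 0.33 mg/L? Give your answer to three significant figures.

6.66 h

After mixing, C = (120000·0.05600 + 7540·10.10) / 127500 = 82870/127500 = 0.6498 mg/L.
Half-life 6.81 h → k = ln 2 / 6.81 = 0.1018 h⁻¹ = 2.443 d⁻¹.
0.6498·exp(−k·t) = 0.33 → t = ln(0.6498/0.33)/k = 23960 s = 6.657 h.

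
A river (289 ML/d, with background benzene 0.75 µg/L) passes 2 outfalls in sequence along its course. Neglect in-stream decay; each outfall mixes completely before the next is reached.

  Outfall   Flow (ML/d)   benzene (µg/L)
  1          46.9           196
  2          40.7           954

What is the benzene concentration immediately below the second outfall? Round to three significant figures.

128 µg/L

Below outfall 1: Q → 335.9 ML/d, C = (289.0·0.7500 + 46.90·196.0)/335.9 = 28.01 µg/L.
Below outfall 2: Q → 376.6 ML/d, C = (335.9·28.01 + 40.70·954.0)/376.6 = 128.1 µg/L.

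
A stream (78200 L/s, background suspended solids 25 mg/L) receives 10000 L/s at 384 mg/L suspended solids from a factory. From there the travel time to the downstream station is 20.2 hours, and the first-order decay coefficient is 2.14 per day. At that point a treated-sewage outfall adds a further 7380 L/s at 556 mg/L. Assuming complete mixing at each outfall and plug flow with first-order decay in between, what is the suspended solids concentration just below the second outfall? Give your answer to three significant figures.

Flow-weighted average: C = (78200·25.00 + 10000·384.0) / 88200 = 5795000/88200 = 65.70 mg/L; combined flow 88200 L/s.
Decay over the reach: 65.70·exp(−kt) = 65.70·0.1651 = 10.85 mg/L.
At the second outfall, C = (88200·10.85 + 7380·556.0) / (88200 + 7380) = 52.94 mg/L.

52.9 mg/L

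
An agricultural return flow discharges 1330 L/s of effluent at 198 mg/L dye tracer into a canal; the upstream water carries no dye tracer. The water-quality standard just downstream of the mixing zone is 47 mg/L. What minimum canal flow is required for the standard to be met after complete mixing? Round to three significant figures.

Set C_mix = 47: (Q·0 + 1330·198.0) / (Q + 1330) = 47
→ Q = 1330·(198.0 − 47)/(47 − 0) = 4273 L/s.

4270 L/s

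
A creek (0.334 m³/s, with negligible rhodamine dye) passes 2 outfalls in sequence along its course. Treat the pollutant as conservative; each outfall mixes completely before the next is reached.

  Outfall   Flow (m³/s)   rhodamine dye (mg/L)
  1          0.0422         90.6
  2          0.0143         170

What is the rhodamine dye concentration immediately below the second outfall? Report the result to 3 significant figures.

16.0 mg/L

Below outfall 1: Q → 0.3762 m³/s, C = (0.3340·0 + 0.04220·90.60)/0.3762 = 10.16 mg/L.
Below outfall 2: Q → 0.3905 m³/s, C = (0.3762·10.16 + 0.01430·170.0)/0.3905 = 16.02 mg/L.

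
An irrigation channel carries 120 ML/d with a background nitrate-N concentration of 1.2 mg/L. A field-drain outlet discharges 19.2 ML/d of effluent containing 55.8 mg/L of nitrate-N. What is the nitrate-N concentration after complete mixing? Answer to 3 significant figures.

Conservation of mass: C = (120.0·1.200 + 19.20·55.80) / 139.2 = 1215/139.2 = 8.731 mg/L.

8.73 mg/L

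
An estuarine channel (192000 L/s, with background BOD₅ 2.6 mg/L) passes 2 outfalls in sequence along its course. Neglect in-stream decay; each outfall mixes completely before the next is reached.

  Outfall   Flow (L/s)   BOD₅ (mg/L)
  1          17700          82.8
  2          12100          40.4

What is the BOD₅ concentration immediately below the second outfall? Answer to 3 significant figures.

11.1 mg/L

After outfall 1: Q = 192000 + 17700 = 209700 L/s; C = (192000·2.600 + 17700·82.80)/209700 = 9.369 mg/L.
After outfall 2: Q = 209700 + 12100 = 221800 L/s; C = (209700·9.369 + 12100·40.40)/221800 = 11.06 mg/L.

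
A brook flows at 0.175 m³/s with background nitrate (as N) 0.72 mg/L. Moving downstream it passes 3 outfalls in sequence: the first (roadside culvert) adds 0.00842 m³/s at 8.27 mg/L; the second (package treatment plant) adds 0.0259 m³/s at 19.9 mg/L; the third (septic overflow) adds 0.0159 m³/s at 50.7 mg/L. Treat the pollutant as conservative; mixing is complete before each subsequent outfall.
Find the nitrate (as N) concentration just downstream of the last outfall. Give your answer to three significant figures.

After outfall 1: Q = 0.1750 + 0.008420 = 0.1834 m³/s; C = (0.1750·0.7200 + 0.008420·8.270)/0.1834 = 1.067 mg/L.
After outfall 2: Q = 0.1834 + 0.02590 = 0.2093 m³/s; C = (0.1834·1.067 + 0.02590·19.90)/0.2093 = 3.397 mg/L.
After outfall 3: Q = 0.2093 + 0.01590 = 0.2252 m³/s; C = (0.2093·3.397 + 0.01590·50.70)/0.2252 = 6.736 mg/L.

6.74 mg/L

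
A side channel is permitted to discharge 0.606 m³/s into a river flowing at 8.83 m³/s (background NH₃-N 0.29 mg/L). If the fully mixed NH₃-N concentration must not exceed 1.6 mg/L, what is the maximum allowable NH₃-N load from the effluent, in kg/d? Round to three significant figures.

Mass balance at the limit: 8.830·0.2900 + 0.6060·Cₑ = 9.436·1.6 → Cₑ = 20.69 mg/L.
Load = 0.6060 m³/s × 20.69 g/m³ × 86 400 s/d = 1083 kg/d.

1080 kg/d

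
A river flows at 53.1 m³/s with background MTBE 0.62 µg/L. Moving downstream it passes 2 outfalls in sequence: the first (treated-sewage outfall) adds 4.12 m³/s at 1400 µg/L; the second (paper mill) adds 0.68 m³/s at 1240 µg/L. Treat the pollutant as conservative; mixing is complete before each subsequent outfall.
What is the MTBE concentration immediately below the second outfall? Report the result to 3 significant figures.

After outfall 1: Q = 53.10 + 4.120 = 57.22 m³/s; C = (53.10·0.6200 + 4.120·1400)/57.22 = 101.4 µg/L.
After outfall 2: Q = 57.22 + 0.6800 = 57.90 m³/s; C = (57.22·101.4 + 0.6800·1240)/57.90 = 114.8 µg/L.

115 µg/L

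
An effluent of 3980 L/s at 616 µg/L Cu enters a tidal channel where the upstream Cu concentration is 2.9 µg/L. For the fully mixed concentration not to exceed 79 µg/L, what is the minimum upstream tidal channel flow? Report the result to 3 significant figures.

28100 L/s

Set C_mix = 79: (Q·2.900 + 3980·616.0) / (Q + 3980) = 79
→ Q = 3980·(616.0 − 79)/(79 − 2.900) = 28080 L/s.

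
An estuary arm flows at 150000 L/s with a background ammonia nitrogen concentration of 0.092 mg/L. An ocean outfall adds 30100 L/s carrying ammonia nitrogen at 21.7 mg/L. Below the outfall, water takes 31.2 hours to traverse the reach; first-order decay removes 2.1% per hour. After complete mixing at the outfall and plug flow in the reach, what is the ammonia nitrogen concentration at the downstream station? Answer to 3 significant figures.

1.91 mg/L

Mixed concentration C = ΣQC/ΣQ = (150000·0.09200 + 30100·21.70) / 180100 = 667000/180100 = 3.703 mg/L.
2.1%/h lost → k = −ln(1 − 0.021) = 0.02122 h⁻¹.
First-order decay: C = 3.703·exp(−k·t) = 3.703·0.5157 = 1.910 mg/L.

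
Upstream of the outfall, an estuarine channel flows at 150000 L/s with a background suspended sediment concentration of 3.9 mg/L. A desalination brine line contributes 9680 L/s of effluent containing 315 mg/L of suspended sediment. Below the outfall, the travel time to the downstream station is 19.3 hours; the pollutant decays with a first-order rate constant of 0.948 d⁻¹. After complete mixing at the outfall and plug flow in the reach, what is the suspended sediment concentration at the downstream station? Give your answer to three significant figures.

Conservation of mass: C = (150000·3.900 + 9680·315.0) / 159700 = 3634000/159700 = 22.76 mg/L.
After decay, C = 22.76 × e^(−kt) = 22.76 × 0.4666 = 10.62 mg/L.

10.6 mg/L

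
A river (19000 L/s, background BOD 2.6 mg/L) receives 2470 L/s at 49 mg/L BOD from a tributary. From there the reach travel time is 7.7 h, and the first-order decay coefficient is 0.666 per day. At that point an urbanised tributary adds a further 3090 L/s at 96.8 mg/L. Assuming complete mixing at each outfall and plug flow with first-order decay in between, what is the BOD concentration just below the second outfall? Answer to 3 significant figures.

17.8 mg/L

After mixing, C = (19000·2.600 + 2470·49.00) / 21470 = 170400/21470 = 7.938 mg/L; combined flow 21470 L/s.
Decay over the reach: 7.938·exp(−kt) = 7.938·0.8076 = 6.411 mg/L.
At the second outfall, C = (21470·6.411 + 3090·96.80) / (21470 + 3090) = 17.78 mg/L.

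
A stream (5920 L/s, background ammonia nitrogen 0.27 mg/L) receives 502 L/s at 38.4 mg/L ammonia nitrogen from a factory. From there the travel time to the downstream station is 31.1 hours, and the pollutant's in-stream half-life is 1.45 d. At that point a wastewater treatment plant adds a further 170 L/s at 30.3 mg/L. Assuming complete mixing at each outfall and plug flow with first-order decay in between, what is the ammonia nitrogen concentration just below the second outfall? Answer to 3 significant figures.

2.49 mg/L

Flow-weighted average: C = (5920·0.2700 + 502.0·38.40) / 6422 = 20880/6422 = 3.251 mg/L; combined flow 6422 L/s.
Half-life 1.45 d → k = ln 2 / 1.45 = 0.4780 d⁻¹.
After decay, C = 3.251 × e^(−kt) = 3.251 × 0.5382 = 1.750 mg/L.
At the second outfall, C = (6422·1.750 + 170.0·30.30) / (6422 + 170.0) = 2.486 mg/L.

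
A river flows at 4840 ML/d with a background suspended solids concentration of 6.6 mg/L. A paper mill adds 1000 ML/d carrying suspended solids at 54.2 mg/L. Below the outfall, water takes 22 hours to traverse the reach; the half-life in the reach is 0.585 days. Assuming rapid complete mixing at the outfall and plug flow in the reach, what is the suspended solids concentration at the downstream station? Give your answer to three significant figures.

Mass balance: C = (4840·6.600 + 1000·54.20) / 5840 = 86140/5840 = 14.75 mg/L.
Half-life 0.585 d → k = ln 2 / 0.585 = 1.185 d⁻¹.
After decay, C = 14.75 × e^(−kt) = 14.75 × 0.3375 = 4.979 mg/L.

4.98 mg/L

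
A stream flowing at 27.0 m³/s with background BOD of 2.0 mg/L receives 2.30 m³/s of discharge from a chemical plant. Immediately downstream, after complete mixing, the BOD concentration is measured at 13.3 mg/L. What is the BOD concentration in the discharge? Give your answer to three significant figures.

Mass balance: 27.00·2.000 + 2.300·Cₑ = 29.30·13.30
→ Cₑ = (29.30·13.30 − 27.00·2.000) / 2.300 = 146.0 mg/L.

146 mg/L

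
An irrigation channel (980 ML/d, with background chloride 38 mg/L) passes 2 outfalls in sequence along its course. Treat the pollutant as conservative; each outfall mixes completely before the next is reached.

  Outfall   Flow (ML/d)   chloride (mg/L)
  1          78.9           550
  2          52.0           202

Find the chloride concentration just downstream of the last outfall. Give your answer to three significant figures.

Below outfall 1: Q → 1059 ML/d, C = (980.0·38.00 + 78.90·550.0)/1059 = 76.15 mg/L.
Below outfall 2: Q → 1111 ML/d, C = (1059·76.15 + 52.00·202.0)/1111 = 82.04 mg/L.

82.0 mg/L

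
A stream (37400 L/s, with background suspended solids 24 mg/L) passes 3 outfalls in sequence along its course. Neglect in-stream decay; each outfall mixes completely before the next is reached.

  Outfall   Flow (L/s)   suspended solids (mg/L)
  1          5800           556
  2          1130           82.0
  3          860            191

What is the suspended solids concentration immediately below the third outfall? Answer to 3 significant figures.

96.9 mg/L

After outfall 1: Q = 37400 + 5800 = 43200 L/s; C = (37400·24.00 + 5800·556.0)/43200 = 95.43 mg/L.
After outfall 2: Q = 43200 + 1130 = 44330 L/s; C = (43200·95.43 + 1130·82.00)/44330 = 95.08 mg/L.
After outfall 3: Q = 44330 + 860.0 = 45190 L/s; C = (44330·95.08 + 860.0·191.0)/45190 = 96.91 mg/L.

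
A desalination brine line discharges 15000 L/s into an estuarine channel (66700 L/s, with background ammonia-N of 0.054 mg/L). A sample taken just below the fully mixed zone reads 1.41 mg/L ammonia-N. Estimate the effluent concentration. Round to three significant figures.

Mass balance: 66700·0.05400 + 15000·Cₑ = 81700·1.410
→ Cₑ = (81700·1.410 − 66700·0.05400) / 15000 = 7.440 mg/L.

7.44 mg/L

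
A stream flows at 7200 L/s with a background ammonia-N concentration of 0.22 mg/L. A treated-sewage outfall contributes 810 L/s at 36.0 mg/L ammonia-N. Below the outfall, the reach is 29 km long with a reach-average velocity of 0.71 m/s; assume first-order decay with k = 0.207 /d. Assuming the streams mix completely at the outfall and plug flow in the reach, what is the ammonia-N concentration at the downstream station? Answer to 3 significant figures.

Mixed concentration C = ΣQC/ΣQ = (7200·0.2200 + 810.0·36.00) / 8010 = 30740/8010 = 3.838 mg/L.
Travel time t = 29·1000 / 0.71 = 40850 s = 11.35 h.
After decay, C = 3.838 × e^(−kt) = 3.838 × 0.9068 = 3.480 mg/L.

3.48 mg/L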